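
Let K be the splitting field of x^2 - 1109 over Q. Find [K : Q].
[K : Q] = 2

f(x) = x^2 - 1109 factors as (x - √1109)(x + √1109). The splitting field is K = Q(√1109). Since 1109 is squarefree and > 1, it is not a perfect square, so x^2 - 1109 is irreducible over Q and [Q(√1109) : Q] = 2. Hence [K : Q] = 2.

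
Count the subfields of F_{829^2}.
F_{829^2} has 2 subfields

The subfields of F_{p^n} are exactly the fields F_{p^d} for d | n (each is the fixed field of the unique index-d subgroup of Gal(F_{p^n}/F_p) ≅ Z/nZ). The divisors of n = 2 are {1, 2}, giving 2 subfields: F_{829^1}, F_{829^2}.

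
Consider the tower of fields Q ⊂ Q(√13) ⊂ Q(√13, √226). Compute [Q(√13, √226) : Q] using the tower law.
[Q(√13, √226) : Q] = 4

[Q(√13):Q] = 2 (min poly x^2 - 13, irreducible since 13 is squarefree > 1). For the top step, suppose √226 ∈ Q(√13), say √226 = c + d√13 with c, d ∈ Q. Squaring: 226 = c^2 + 13d^2 + 2cd√13. Since √13 ∉ Q this forces 2cd = 0. If d = 0 then √226 = c ∈ Q, contradicting 226 squarefree > 1. If c = 0 then 226 = 13d^2, so 13·226 = (13d)^2 is a perfect square in Q — but 13·226 = 2938 is not a perfect square (since 13 and 226 are distinct squarefree integers). Contradiction. Hence √226 ∉ Q(√13), so x^2 - 226 stays irreducible over Q(√13) and [Q(√13, √226) : Q(√13)] = 2. By the tower law, [Q(√13, √226) : Q] = 2 · 2 = 4.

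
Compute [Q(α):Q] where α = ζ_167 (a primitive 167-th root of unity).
[Q(α):Q] = 166

The minimal polynomial of ζ_167 over Q is the 167-th cyclotomic polynomial Φ_167(x), which is irreducible over Q and has degree φ(167) = 166. Hence [Q(α):Q] = φ(167) = 166.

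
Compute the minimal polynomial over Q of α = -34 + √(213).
m_α(x) = x^2 + 68x + 943

From α + 34 = √(213), squaring gives (α + 34)^2 = 213, i.e. α^2 + 68α + 1156 = 213, so α^2 + 68α + 943 = 0. The discriminant of x^2 + 68x + 943 is (68)^2 - 4·(943) = 4624 - 3772 = 852, and 4·(213) is not a perfect square in Q since 213 is squarefree and ≠ 1. Hence x^2 + 68x + 943 is irreducible over Q and is the minimal polynomial of α.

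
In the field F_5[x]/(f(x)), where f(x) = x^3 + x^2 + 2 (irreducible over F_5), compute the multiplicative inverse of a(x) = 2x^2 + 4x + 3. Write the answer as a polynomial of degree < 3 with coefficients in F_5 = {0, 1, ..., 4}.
a(x)^(-1) ≡ 4x^2 + x + 2 (mod f(x))

Since f is irreducible over F_5, F_5[x]/(f) is a field and a(x) ≠ 0 has an inverse. Apply the extended Euclidean algorithm to f(x) and a(x) in F_5[x]: f(x) = (3x + 2)·a(x) + (3x + 1);  a(x) = (4x)·(3x + 1) + (3). The last nonzero remainder is the constant 3 = gcd(f, a) in F_5. Back-substituting through the division chain expresses 3 = s(x)·a(x) + t(x)·f(x) with s(x) ≡ 2x^2 + 3x + 1 (mod f), so (2x^2 + 3x + 1)·a(x) ≡ 3 (mod f). Multiplying by 3^(-1) ≡ 2 in F_5 gives a(x)^(-1) ≡ 2·(2x^2 + 3x + 1) ≡ 4x^2 + x + 2 (mod f). Check: (2x^2 + 4x + 3)·(4x^2 + x + 2) = 3x^4 + 3x^3 + x + 1 ≡ 1 (mod x^3 + x^2 + 2).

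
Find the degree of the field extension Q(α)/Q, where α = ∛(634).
[Q(α):Q] = 3

The minimal polynomial of α is x^3 - 634, irreducible over Q since 634 is not a perfect cube (so x^3 - 634 has no rational root). Hence [Q(α):Q] = deg(m_α) = 3.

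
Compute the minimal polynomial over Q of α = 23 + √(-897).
m_α(x) = x^2 - 46x + 1426

From α - 23 = √(-897), squaring gives (α - 23)^2 = -897, i.e. α^2 - 46α + 529 = -897, so α^2 - 46α + 1426 = 0. The discriminant of x^2 - 46x + 1426 is (-46)^2 - 4·(1426) = 2116 - 5704 = -3588, and 4·(-897) is not a perfect square in Q since -897 is squarefree and ≠ 1. Hence x^2 - 46x + 1426 is irreducible over Q and is the minimal polynomial of α.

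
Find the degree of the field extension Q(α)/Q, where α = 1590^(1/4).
[Q(α):Q] = 4

α is a root of x^4 - 1590. By Eisenstein's criterion at the prime p = 2 (which divides the constant term 1590 but p^2 = 4 does not, since 1590 is squarefree), x^4 - 1590 is irreducible over Q. Hence [Q(α):Q] = 4.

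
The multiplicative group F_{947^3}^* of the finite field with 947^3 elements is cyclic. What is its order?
|F_{947^3}^*| = 849278122

F_{947^3} has 947^3 = 849278123 elements; its multiplicative group consists of all nonzero elements, so |F_{947^3}^*| = 849278123 - 1 = 849278122. (It is cyclic since any finite subgroup of the multiplicative group of a field is cyclic.)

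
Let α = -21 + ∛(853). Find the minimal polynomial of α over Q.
m_α(x) = x^3 + 63x^2 + 1323x + 8408

Set β = α + 21 = ∛(853), so β^3 = 853. Then (α + 21)^3 - 853 = 0, i.e. α is a root of g(x) = (x + 21)^3 - 853 = x^3 + 63x^2 + 1323x + 8408. Since g(x) = h(x + 21) where h(x) = x^3 - 853, and h is irreducible over Q (because 853 is not a perfect cube, so h has no rational root, and a monic cubic with no rational root is irreducible), g is also irreducible (irreducibility is preserved under the substitution x → x + 21). Hence m_α(x) = x^3 + 63x^2 + 1323x + 8408.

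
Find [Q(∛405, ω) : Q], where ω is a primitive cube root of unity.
[Q(∛405, ω) : Q] = 6

[Q(∛405):Q] = 3 (min poly x^3 - 405, irreducible since 405 is not a perfect cube). [Q(ω):Q] = 2 (min poly x^2 + x + 1). Since Q(∛405) ⊂ R and ω ∉ R, we have ω ∉ Q(∛405), so x^2 + x + 1 remains irreducible over Q(∛405) and [Q(∛405, ω) : Q(∛405)] = 2. By the tower law, [Q(∛405, ω) : Q] = 3 · 2 = 6. (In fact Q(∛405, ω) is the splitting field of x^3 - 405 over Q.)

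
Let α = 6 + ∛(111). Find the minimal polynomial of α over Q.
m_α(x) = x^3 - 18x^2 + 108x - 327

Set β = α - 6 = ∛(111), so β^3 = 111. Then (α - 6)^3 - 111 = 0, i.e. α is a root of g(x) = (x - 6)^3 - 111 = x^3 - 18x^2 + 108x - 327. Since g(x) = h(x - 6) where h(x) = x^3 - 111, and h is irreducible over Q (because 111 is not a perfect cube, so h has no rational root, and a monic cubic with no rational root is irreducible), g is also irreducible (irreducibility is preserved under the substitution x → x - 6). Hence m_α(x) = x^3 - 18x^2 + 108x - 327.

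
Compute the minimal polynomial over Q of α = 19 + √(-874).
m_α(x) = x^2 - 38x + 1235

From α - 19 = √(-874), squaring gives (α - 19)^2 = -874, i.e. α^2 - 38α + 361 = -874, so α^2 - 38α + 1235 = 0. The discriminant of x^2 - 38x + 1235 is (-38)^2 - 4·(1235) = 1444 - 4940 = -3496, and 4·(-874) is not a perfect square in Q since -874 is squarefree and ≠ 1. Hence x^2 - 38x + 1235 is irreducible over Q and is the minimal polynomial of α.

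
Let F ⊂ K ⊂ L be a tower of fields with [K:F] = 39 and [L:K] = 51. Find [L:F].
[L:F] = 1989

The tower law says that for any tower of field extensions F ⊂ K ⊂ L with finite degrees, [L:F] = [L:K] · [K:F]. Here this gives [L:F] = 51 · 39 = 1989.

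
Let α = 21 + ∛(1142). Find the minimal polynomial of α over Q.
m_α(x) = x^3 - 63x^2 + 1323x - 10403

Set β = α - 21 = ∛(1142), so β^3 = 1142. Then (α - 21)^3 - 1142 = 0, i.e. α is a root of g(x) = (x - 21)^3 - 1142 = x^3 - 63x^2 + 1323x - 10403. Since g(x) = h(x - 21) where h(x) = x^3 - 1142, and h is irreducible over Q (because 1142 is not a perfect cube, so h has no rational root, and a monic cubic with no rational root is irreducible), g is also irreducible (irreducibility is preserved under the substitution x → x - 21). Hence m_α(x) = x^3 - 63x^2 + 1323x - 10403.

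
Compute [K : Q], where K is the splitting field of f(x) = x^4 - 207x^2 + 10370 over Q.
[K : Q] = 4

Solving the quadratic in x^2: x^2 = (207 ± √(207^2 - 4·10370))/2 = (207 ± √1369)/2 = (207 ± 37)/2, giving x^2 = 122 or x^2 = 85. So f(x) = (x^2 - 122)(x^2 - 85) and the roots of f are ±√122, ±√85. Hence the splitting field is K = Q(√122, √85). Since 122 and 85 are distinct squarefree integers > 1, their product 10370 is not a perfect square, so √85 ∉ Q(√122). By the tower law [K:Q] = [Q(√122,√85):Q(√122)] · [Q(√122):Q] = 2 · 2 = 4.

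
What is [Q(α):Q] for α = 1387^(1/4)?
[Q(α):Q] = 4

α is a root of x^4 - 1387. By Eisenstein's criterion at the prime p = 19 (which divides the constant term 1387 but p^2 = 361 does not, since 1387 is squarefree), x^4 - 1387 is irreducible over Q. Hence [Q(α):Q] = 4.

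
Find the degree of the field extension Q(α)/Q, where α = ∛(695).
[Q(α):Q] = 3

The minimal polynomial of α is x^3 - 695, irreducible over Q since 695 is not a perfect cube (so x^3 - 695 has no rational root). Hence [Q(α):Q] = deg(m_α) = 3.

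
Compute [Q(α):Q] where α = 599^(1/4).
[Q(α):Q] = 4

α is a root of x^4 - 599. By Eisenstein's criterion at the prime p = 599 (which divides the constant term 599 but p^2 = 358801 does not, since 599 is squarefree), x^4 - 599 is irreducible over Q. Hence [Q(α):Q] = 4.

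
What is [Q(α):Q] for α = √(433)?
[Q(α):Q] = 2

[Q(α):Q] equals the degree of the minimal polynomial of α. Here α^2 = 433 and x^2 - 433 is irreducible (d = 433 is squarefree, ≠ 1, hence not a square), so deg(m_α) = 2. Thus [Q(α):Q] = 2.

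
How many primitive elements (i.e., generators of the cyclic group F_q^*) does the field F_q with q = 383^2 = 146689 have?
There are φ(146688) = 48640 primitive elements

F_q^* is cyclic of order q - 1 = 146688. A cyclic group of order m has exactly φ(m) generators. Here m = 146688 = 2^8 · 3 · 191, so the number of primitive elements is φ(146688) = 48640.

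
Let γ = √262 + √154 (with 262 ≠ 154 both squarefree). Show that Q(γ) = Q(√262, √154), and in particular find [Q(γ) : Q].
[Q(γ) : Q] = 4 (equivalently, Q(γ) = Q(√262, √154))

Obviously Q(γ) ⊆ Q(√262, √154), and [Q(√262, √154):Q] = 4 (since 262, 154 are distinct squarefree integers > 1 with 40348 not a perfect square). To show equality we compute the minimal polynomial of γ. From γ = √262 + √154: γ^2 = 262 + 2√(40348) + 154 = 416 + 2√(40348), so γ^2 - 416 = 2√(40348); squaring, (γ^2 - 416)^2 = 4·40348, i.e. γ^4 - 832γ^2 + 173056 - 161392 = 0, i.e. γ^4 - 832γ^2 + 11664 = 0. So γ is a root of x^4 - 832x^2 + 11664. This polynomial is irreducible over Q: it has no rational root (each ±√262 ± √154 is irrational), and any factorization into two quadratics over Q would force √(40348) ∈ Q (pairing opposite roots) or √262, √154 ∈ Q (other pairings), all impossible. Hence [Q(γ):Q] = 4 = [Q(√262, √154):Q], so Q(γ) = Q(√262, √154).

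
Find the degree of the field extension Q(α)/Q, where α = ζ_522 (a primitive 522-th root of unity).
[Q(α):Q] = 168

The minimal polynomial of ζ_522 over Q is the 522-th cyclotomic polynomial Φ_522(x), which is irreducible over Q and has degree φ(522) = 168. Hence [Q(α):Q] = φ(522) = 168.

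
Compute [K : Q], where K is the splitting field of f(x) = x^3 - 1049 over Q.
[K : Q] = 6

The roots of x^3 - 1049 are ∛1049, ω∛1049, ω^2∛1049 where ω = e^(2πi/3) is a primitive cube root of unity, so K = Q(∛1049, ω). Now [Q(∛1049):Q] = 3 (since 1049 is not a perfect cube, x^3 - 1049 is irreducible) and [Q(ω):Q] = 2. Both 2 and 3 divide [K:Q], and [K:Q] ≤ 3·2 = 6, so [K:Q] = 6. (Equivalently: Q(∛1049) ⊂ R but ω ∉ R, so [K : Q(∛1049)] = 2.)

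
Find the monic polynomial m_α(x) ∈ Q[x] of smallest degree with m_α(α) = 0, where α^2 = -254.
m_α(x) = x^2 + 254

α satisfies α^2 + 254 = 0, so x^2 + 254 annihilates α. Since d = -254 is squarefree and ≠ 1, it is not a perfect square in Q, so x^2 + 254 has no rational root and is therefore irreducible over Q (a degree-2 polynomial over a field is irreducible iff it has no root). Hence m_α(x) = x^2 + 254.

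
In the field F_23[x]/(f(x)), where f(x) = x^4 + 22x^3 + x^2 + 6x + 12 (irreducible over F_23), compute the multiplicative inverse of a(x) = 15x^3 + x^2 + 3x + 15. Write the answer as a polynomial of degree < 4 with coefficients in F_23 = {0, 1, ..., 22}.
a(x)^(-1) ≡ 2x^3 + 21x^2 + 18x + 19 (mod f(x))

Since f is irreducible over F_23, F_23[x]/(f) is a field and a(x) ≠ 0 has an inverse. Apply the extended Euclidean algorithm to f(x) and a(x) in F_23[x]: f(x) = (20x + 17)·a(x) + (16x^2 + 10);  a(x) = (11x + 13)·(16x^2 + 10) + (8x);  (16x^2 + 10) = (2x)·(8x) + (10). The last nonzero remainder is the constant 10 = gcd(f, a) in F_23. Back-substituting through the division chain expresses 10 = s(x)·a(x) + t(x)·f(x) with s(x) ≡ 20x^3 + 3x^2 + 19x + 6 (mod f), so (20x^3 + 3x^2 + 19x + 6)·a(x) ≡ 10 (mod f). Multiplying by 10^(-1) ≡ 7 in F_23 gives a(x)^(-1) ≡ 7·(20x^3 + 3x^2 + 19x + 6) ≡ 2x^3 + 21x^2 + 18x + 19 (mod f). Check: (15x^3 + x^2 + 3x + 15)·(2x^3 + 21x^2 + 18x + 19) = 7x^6 + 18x^5 + 21x^4 + 5x^3 + 20x^2 + 5x + 9 ≡ 1 (mod x^4 + 22x^3 + x^2 + 6x + 12).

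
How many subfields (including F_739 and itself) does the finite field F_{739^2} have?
F_{739^2} has 2 subfields

The subfields of F_{p^n} are exactly the fields F_{p^d} for d | n (each is the fixed field of the unique index-d subgroup of Gal(F_{p^n}/F_p) ≅ Z/nZ). The divisors of n = 2 are {1, 2}, giving 2 subfields: F_{739^1}, F_{739^2}.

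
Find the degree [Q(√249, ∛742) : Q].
[Q(√249, ∛742) : Q] = 6

Let L = Q(√249, ∛742). Since Q(√249) ⊂ L and [Q(√249):Q] = 2, the tower law gives 2 | [L:Q]. Likewise Q(∛742) ⊂ L with [Q(∛742):Q] = 3 (because 742 is not a perfect cube), so 3 | [L:Q]. As gcd(2,3) = 1, [L:Q] is divisible by 6. Conversely L is generated over Q by √249 and ∛742, so [L:Q] ≤ 2·3 = 6. Therefore [Q(√249, ∛742) : Q] = 6.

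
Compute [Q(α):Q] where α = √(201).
[Q(α):Q] = 2

[Q(α):Q] equals the degree of the minimal polynomial of α. Here α^2 = 201 and x^2 - 201 is irreducible (d = 201 is squarefree, ≠ 1, hence not a square), so deg(m_α) = 2. Thus [Q(α):Q] = 2.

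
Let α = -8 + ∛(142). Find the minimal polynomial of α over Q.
m_α(x) = x^3 + 24x^2 + 192x + 370

Set β = α + 8 = ∛(142), so β^3 = 142. Then (α + 8)^3 - 142 = 0, i.e. α is a root of g(x) = (x + 8)^3 - 142 = x^3 + 24x^2 + 192x + 370. Since g(x) = h(x + 8) where h(x) = x^3 - 142, and h is irreducible over Q (because 142 is not a perfect cube, so h has no rational root, and a monic cubic with no rational root is irreducible), g is also irreducible (irreducibility is preserved under the substitution x → x + 8). Hence m_α(x) = x^3 + 24x^2 + 192x + 370.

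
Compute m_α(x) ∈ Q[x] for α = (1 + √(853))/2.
m_α(x) = x^2 - x - 213

From 2α - 1 = √(853), squaring gives (2α - 1)^2 = 853, i.e. 4α^2 - 4α + 1 = 853, so α^2 - α + (1 - 853)/4 = 0. Since 853 ≡ 1 (mod 4), (1 - 853)/4 = -213 ∈ Z. The polynomial x^2 - x - 213 has discriminant 1 - 4·(-213) = 853, which is not a perfect square in Q (d = 853 is squarefree and ≠ 1), so x^2 - x - 213 is irreducible over Q. It is the minimal polynomial of α.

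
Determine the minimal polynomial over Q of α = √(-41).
m_α(x) = x^2 + 41

α satisfies α^2 + 41 = 0, so x^2 + 41 annihilates α. Since d = -41 is squarefree and ≠ 1, it is not a perfect square in Q, so x^2 + 41 has no rational root and is therefore irreducible over Q (a degree-2 polynomial over a field is irreducible iff it has no root). Hence m_α(x) = x^2 + 41.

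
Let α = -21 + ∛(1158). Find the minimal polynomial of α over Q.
m_α(x) = x^3 + 63x^2 + 1323x + 8103

Set β = α + 21 = ∛(1158), so β^3 = 1158. Then (α + 21)^3 - 1158 = 0, i.e. α is a root of g(x) = (x + 21)^3 - 1158 = x^3 + 63x^2 + 1323x + 8103. Since g(x) = h(x + 21) where h(x) = x^3 - 1158, and h is irreducible over Q (because 1158 is not a perfect cube, so h has no rational root, and a monic cubic with no rational root is irreducible), g is also irreducible (irreducibility is preserved under the substitution x → x + 21). Hence m_α(x) = x^3 + 63x^2 + 1323x + 8103.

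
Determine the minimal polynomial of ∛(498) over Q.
m_α(x) = x^3 - 498

α satisfies α^3 = 498, so x^3 - 498 annihilates α. By the rational root test, a rational root p/q (in lowest terms) of x^3 - 498 would satisfy p^3 = 498 q^3, forcing q = 1 and p^3 = 498; but 498 is not a perfect cube, contradiction. A monic cubic over Q with no rational root is irreducible (any nontrivial factorization would include a linear factor). Hence x^3 - 498 is the minimal polynomial of α, and in particular [Q(α):Q] = 3.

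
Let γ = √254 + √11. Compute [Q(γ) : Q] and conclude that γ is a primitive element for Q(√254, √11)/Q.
[Q(γ) : Q] = 4 (equivalently, Q(γ) = Q(√254, √11))

Obviously Q(γ) ⊆ Q(√254, √11), and [Q(√254, √11):Q] = 4 (since 254, 11 are distinct squarefree integers > 1 with 2794 not a perfect square). To show equality we compute the minimal polynomial of γ. From γ = √254 + √11: γ^2 = 254 + 2√(2794) + 11 = 265 + 2√(2794), so γ^2 - 265 = 2√(2794); squaring, (γ^2 - 265)^2 = 4·2794, i.e. γ^4 - 530γ^2 + 70225 - 11176 = 0, i.e. γ^4 - 530γ^2 + 59049 = 0. So γ is a root of x^4 - 530x^2 + 59049. This polynomial is irreducible over Q: it has no rational root (each ±√254 ± √11 is irrational), and any factorization into two quadratics over Q would force √(2794) ∈ Q (pairing opposite roots) or √254, √11 ∈ Q (other pairings), all impossible. Hence [Q(γ):Q] = 4 = [Q(√254, √11):Q], so Q(γ) = Q(√254, √11).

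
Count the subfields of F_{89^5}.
F_{89^5} has 2 subfields

The subfields of F_{p^n} are exactly the fields F_{p^d} for d | n (each is the fixed field of the unique index-d subgroup of Gal(F_{p^n}/F_p) ≅ Z/nZ). The divisors of n = 5 are {1, 5}, giving 2 subfields: F_{89^1}, F_{89^5}.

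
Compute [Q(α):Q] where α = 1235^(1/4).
[Q(α):Q] = 4

α is a root of x^4 - 1235. By Eisenstein's criterion at the prime p = 5 (which divides the constant term 1235 but p^2 = 25 does not, since 1235 is squarefree), x^4 - 1235 is irreducible over Q. Hence [Q(α):Q] = 4.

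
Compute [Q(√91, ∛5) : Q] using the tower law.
[Q(√91, ∛5) : Q] = 6

Let L = Q(√91, ∛5). Since Q(√91) ⊂ L and [Q(√91):Q] = 2, the tower law gives 2 | [L:Q]. Likewise Q(∛5) ⊂ L with [Q(∛5):Q] = 3 (because 5 is not a perfect cube), so 3 | [L:Q]. As gcd(2,3) = 1, [L:Q] is divisible by 6. Conversely L is generated over Q by √91 and ∛5, so [L:Q] ≤ 2·3 = 6. Therefore [Q(√91, ∛5) : Q] = 6.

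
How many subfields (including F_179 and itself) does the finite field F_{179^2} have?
F_{179^2} has 2 subfields

The subfields of F_{p^n} are exactly the fields F_{p^d} for d | n (each is the fixed field of the unique index-d subgroup of Gal(F_{p^n}/F_p) ≅ Z/nZ). The divisors of n = 2 are {1, 2}, giving 2 subfields: F_{179^1}, F_{179^2}.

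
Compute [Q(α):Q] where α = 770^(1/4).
[Q(α):Q] = 4

α is a root of x^4 - 770. By Eisenstein's criterion at the prime p = 2 (which divides the constant term 770 but p^2 = 4 does not, since 770 is squarefree), x^4 - 770 is irreducible over Q. Hence [Q(α):Q] = 4.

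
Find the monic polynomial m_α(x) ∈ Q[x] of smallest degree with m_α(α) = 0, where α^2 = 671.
m_α(x) = x^2 - 671

α satisfies α^2 - 671 = 0, so x^2 - 671 annihilates α. Since d = 671 is squarefree and ≠ 1, it is not a perfect square in Q, so x^2 - 671 has no rational root and is therefore irreducible over Q (a degree-2 polynomial over a field is irreducible iff it has no root). Hence m_α(x) = x^2 - 671.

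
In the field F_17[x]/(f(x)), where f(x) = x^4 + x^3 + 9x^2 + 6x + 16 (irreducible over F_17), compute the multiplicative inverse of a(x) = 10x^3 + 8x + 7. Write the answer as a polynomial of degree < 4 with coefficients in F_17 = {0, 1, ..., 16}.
a(x)^(-1) ≡ 4x^3 + 2x^2 + 4x + 2 (mod f(x))

Since f is irreducible over F_17, F_17[x]/(f) is a field and a(x) ≠ 0 has an inverse. Apply the extended Euclidean algorithm to f(x) and a(x) in F_17[x]: f(x) = (12x + 12)·a(x) + (15x^2 + 13x);  a(x) = (12x + 10)·(15x^2 + 13x) + (14x + 7);  (15x^2 + 13x) = (12x + 1)·(14x + 7) + (10). The last nonzero remainder is the constant 10 = gcd(f, a) in F_17. Back-substituting through the division chain expresses 10 = s(x)·a(x) + t(x)·f(x) with s(x) ≡ 6x^3 + 3x^2 + 6x + 3 (mod f), so (6x^3 + 3x^2 + 6x + 3)·a(x) ≡ 10 (mod f). Multiplying by 10^(-1) ≡ 12 in F_17 gives a(x)^(-1) ≡ 12·(6x^3 + 3x^2 + 6x + 3) ≡ 4x^3 + 2x^2 + 4x + 2 (mod f). Check: (10x^3 + 8x + 7)·(4x^3 + 2x^2 + 4x + 2) = 6x^6 + 3x^5 + 4x^4 + 13x^3 + 12x^2 + 10x + 14 ≡ 1 (mod x^4 + x^3 + 9x^2 + 6x + 16).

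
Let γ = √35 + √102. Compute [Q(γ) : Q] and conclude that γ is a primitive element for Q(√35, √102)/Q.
[Q(γ) : Q] = 4 (equivalently, Q(γ) = Q(√35, √102))

Obviously Q(γ) ⊆ Q(√35, √102), and [Q(√35, √102):Q] = 4 (since 35, 102 are distinct squarefree integers > 1 with 3570 not a perfect square). To show equality we compute the minimal polynomial of γ. From γ = √35 + √102: γ^2 = 35 + 2√(3570) + 102 = 137 + 2√(3570), so γ^2 - 137 = 2√(3570); squaring, (γ^2 - 137)^2 = 4·3570, i.e. γ^4 - 274γ^2 + 18769 - 14280 = 0, i.e. γ^4 - 274γ^2 + 4489 = 0. So γ is a root of x^4 - 274x^2 + 4489. This polynomial is irreducible over Q: it has no rational root (each ±√35 ± √102 is irrational), and any factorization into two quadratics over Q would force √(3570) ∈ Q (pairing opposite roots) or √35, √102 ∈ Q (other pairings), all impossible. Hence [Q(γ):Q] = 4 = [Q(√35, √102):Q], so Q(γ) = Q(√35, √102).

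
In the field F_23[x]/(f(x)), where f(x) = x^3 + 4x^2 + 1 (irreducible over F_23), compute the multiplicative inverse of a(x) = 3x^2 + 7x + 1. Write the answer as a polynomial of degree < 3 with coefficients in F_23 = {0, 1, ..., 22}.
a(x)^(-1) ≡ x^2 + 15x + 18 (mod f(x))

Since f is irreducible over F_23, F_23[x]/(f) is a field and a(x) ≠ 0 has an inverse. Apply the extended Euclidean algorithm to f(x) and a(x) in F_23[x]: f(x) = (8x + 21)·a(x) + (6x + 3);  a(x) = (12x + 22)·(6x + 3) + (4). The last nonzero remainder is the constant 4 = gcd(f, a) in F_23. Back-substituting through the division chain expresses 4 = s(x)·a(x) + t(x)·f(x) with s(x) ≡ 4x^2 + 14x + 3 (mod f), so (4x^2 + 14x + 3)·a(x) ≡ 4 (mod f). Multiplying by 4^(-1) ≡ 6 in F_23 gives a(x)^(-1) ≡ 6·(4x^2 + 14x + 3) ≡ x^2 + 15x + 18 (mod f). Check: (3x^2 + 7x + 1)·(x^2 + 15x + 18) = 3x^4 + 6x^3 + 22x^2 + 3x + 18 ≡ 1 (mod x^3 + 4x^2 + 1).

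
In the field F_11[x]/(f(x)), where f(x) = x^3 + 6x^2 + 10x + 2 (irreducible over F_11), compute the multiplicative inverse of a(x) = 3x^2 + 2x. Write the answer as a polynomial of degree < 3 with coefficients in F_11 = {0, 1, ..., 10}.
a(x)^(-1) ≡ 10x^2 (mod f(x))

Since f is irreducible over F_11, F_11[x]/(f) is a field and a(x) ≠ 0 has an inverse. Apply the extended Euclidean algorithm to f(x) and a(x) in F_11[x]: f(x) = (4x + 3)·a(x) + (4x + 2);  a(x) = (9x + 7)·(4x + 2) + (8). The last nonzero remainder is the constant 8 = gcd(f, a) in F_11. Back-substituting through the division chain expresses 8 = s(x)·a(x) + t(x)·f(x) with s(x) ≡ 3x^2 (mod f), so (3x^2)·a(x) ≡ 8 (mod f). Multiplying by 8^(-1) ≡ 7 in F_11 gives a(x)^(-1) ≡ 7·(3x^2) ≡ 10x^2 (mod f). Check: (3x^2 + 2x)·(10x^2) = 8x^4 + 9x^3 ≡ 1 (mod x^3 + 6x^2 + 10x + 2).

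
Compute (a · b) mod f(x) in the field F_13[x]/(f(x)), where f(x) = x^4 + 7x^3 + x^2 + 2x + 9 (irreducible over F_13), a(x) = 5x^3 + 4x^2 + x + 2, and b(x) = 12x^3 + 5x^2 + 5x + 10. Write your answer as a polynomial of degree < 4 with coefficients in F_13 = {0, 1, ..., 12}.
a · b ≡ 10x^3 + 6x^2 + 7x (mod f(x))

Multiply in F_13[x]: a(x)·b(x) = (5x^3 + 4x^2 + x + 2)·(12x^3 + 5x^2 + 5x + 10) = 8x^6 + 8x^5 + 5x^4 + 8x^3 + 3x^2 + 7x + 7. This has degree ≥ 4, so divide by f(x) over F_13: 8x^6 + 8x^5 + 5x^4 + 8x^3 + 3x^2 + 7x + 7 = (8x^2 + 4x + 8)·(x^4 + 7x^3 + x^2 + 2x + 9) + (10x^3 + 6x^2 + 7x). Hence a·b ≡ 10x^3 + 6x^2 + 7x (mod f). (F_13[x]/(f) is a field with 13^4 = 28561 elements since f is irreducible of degree 4.)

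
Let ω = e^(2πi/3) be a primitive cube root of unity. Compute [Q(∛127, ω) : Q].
[Q(∛127, ω) : Q] = 6

[Q(∛127):Q] = 3 (min poly x^3 - 127, irreducible since 127 is not a perfect cube). [Q(ω):Q] = 2 (min poly x^2 + x + 1). Since Q(∛127) ⊂ R and ω ∉ R, we have ω ∉ Q(∛127), so x^2 + x + 1 remains irreducible over Q(∛127) and [Q(∛127, ω) : Q(∛127)] = 2. By the tower law, [Q(∛127, ω) : Q] = 3 · 2 = 6. (In fact Q(∛127, ω) is the splitting field of x^3 - 127 over Q.)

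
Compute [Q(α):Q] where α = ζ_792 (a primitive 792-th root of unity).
[Q(α):Q] = 240

The minimal polynomial of ζ_792 over Q is the 792-th cyclotomic polynomial Φ_792(x), which is irreducible over Q and has degree φ(792) = 240. Hence [Q(α):Q] = φ(792) = 240.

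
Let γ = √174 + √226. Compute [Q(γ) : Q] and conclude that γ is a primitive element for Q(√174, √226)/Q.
[Q(γ) : Q] = 4 (equivalently, Q(γ) = Q(√174, √226))

Obviously Q(γ) ⊆ Q(√174, √226), and [Q(√174, √226):Q] = 4 (since 174, 226 are distinct squarefree integers > 1 with 39324 not a perfect square). To show equality we compute the minimal polynomial of γ. From γ = √174 + √226: γ^2 = 174 + 2√(39324) + 226 = 400 + 2√(39324), so γ^2 - 400 = 2√(39324); squaring, (γ^2 - 400)^2 = 4·39324, i.e. γ^4 - 800γ^2 + 160000 - 157296 = 0, i.e. γ^4 - 800γ^2 + 2704 = 0. So γ is a root of x^4 - 800x^2 + 2704. This polynomial is irreducible over Q: it has no rational root (each ±√174 ± √226 is irrational), and any factorization into two quadratics over Q would force √(39324) ∈ Q (pairing opposite roots) or √174, √226 ∈ Q (other pairings), all impossible. Hence [Q(γ):Q] = 4 = [Q(√174, √226):Q], so Q(γ) = Q(√174, √226).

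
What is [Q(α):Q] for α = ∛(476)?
[Q(α):Q] = 3

The minimal polynomial of α is x^3 - 476, irreducible over Q since 476 is not a perfect cube (so x^3 - 476 has no rational root). Hence [Q(α):Q] = deg(m_α) = 3.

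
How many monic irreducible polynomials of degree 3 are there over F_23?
There are 4048 monic irreducible polynomials of degree 3 over F_23

Each element of F_{23^3} that lies in no proper subfield is a root of exactly one monic irreducible of degree 3 over F_23, and each such polynomial has 3 distinct roots in F_{23^3}. By Möbius inversion the count is N_23(3) = (1/3) Σ_{d|3} μ(3/d) · 23^d = (1/3)(μ(3)·23^1 + μ(1)·23^3) = 12144/3 = 4048.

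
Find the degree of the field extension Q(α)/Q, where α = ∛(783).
[Q(α):Q] = 3

The minimal polynomial of α is x^3 - 783, irreducible over Q since 783 is not a perfect cube (so x^3 - 783 has no rational root). Hence [Q(α):Q] = deg(m_α) = 3.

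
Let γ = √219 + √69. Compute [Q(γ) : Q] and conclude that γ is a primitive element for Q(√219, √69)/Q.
[Q(γ) : Q] = 4 (equivalently, Q(γ) = Q(√219, √69))

Obviously Q(γ) ⊆ Q(√219, √69), and [Q(√219, √69):Q] = 4 (since 219, 69 are distinct squarefree integers > 1 with 15111 not a perfect square). To show equality we compute the minimal polynomial of γ. From γ = √219 + √69: γ^2 = 219 + 2√(15111) + 69 = 288 + 2√(15111), so γ^2 - 288 = 2√(15111); squaring, (γ^2 - 288)^2 = 4·15111, i.e. γ^4 - 576γ^2 + 82944 - 60444 = 0, i.e. γ^4 - 576γ^2 + 22500 = 0. So γ is a root of x^4 - 576x^2 + 22500. This polynomial is irreducible over Q: it has no rational root (each ±√219 ± √69 is irrational), and any factorization into two quadratics over Q would force √(15111) ∈ Q (pairing opposite roots) or √219, √69 ∈ Q (other pairings), all impossible. Hence [Q(γ):Q] = 4 = [Q(√219, √69):Q], so Q(γ) = Q(√219, √69).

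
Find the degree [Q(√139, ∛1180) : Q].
[Q(√139, ∛1180) : Q] = 6

Let L = Q(√139, ∛1180). Since Q(√139) ⊂ L and [Q(√139):Q] = 2, the tower law gives 2 | [L:Q]. Likewise Q(∛1180) ⊂ L with [Q(∛1180):Q] = 3 (because 1180 is not a perfect cube), so 3 | [L:Q]. As gcd(2,3) = 1, [L:Q] is divisible by 6. Conversely L is generated over Q by √139 and ∛1180, so [L:Q] ≤ 2·3 = 6. Therefore [Q(√139, ∛1180) : Q] = 6.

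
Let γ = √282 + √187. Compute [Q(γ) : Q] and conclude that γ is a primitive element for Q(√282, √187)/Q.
[Q(γ) : Q] = 4 (equivalently, Q(γ) = Q(√282, √187))

Obviously Q(γ) ⊆ Q(√282, √187), and [Q(√282, √187):Q] = 4 (since 282, 187 are distinct squarefree integers > 1 with 52734 not a perfect square). To show equality we compute the minimal polynomial of γ. From γ = √282 + √187: γ^2 = 282 + 2√(52734) + 187 = 469 + 2√(52734), so γ^2 - 469 = 2√(52734); squaring, (γ^2 - 469)^2 = 4·52734, i.e. γ^4 - 938γ^2 + 219961 - 210936 = 0, i.e. γ^4 - 938γ^2 + 9025 = 0. So γ is a root of x^4 - 938x^2 + 9025. This polynomial is irreducible over Q: it has no rational root (each ±√282 ± √187 is irrational), and any factorization into two quadratics over Q would force √(52734) ∈ Q (pairing opposite roots) or √282, √187 ∈ Q (other pairings), all impossible. Hence [Q(γ):Q] = 4 = [Q(√282, √187):Q], so Q(γ) = Q(√282, √187).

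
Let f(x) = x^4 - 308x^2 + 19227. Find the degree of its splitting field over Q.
[K : Q] = 4

Solving the quadratic in x^2: x^2 = (308 ± √(308^2 - 4·19227))/2 = (308 ± √17956)/2 = (308 ± 134)/2, giving x^2 = 87 or x^2 = 221. So f(x) = (x^2 - 87)(x^2 - 221) and the roots of f are ±√87, ±√221. Hence the splitting field is K = Q(√87, √221). Since 87 and 221 are distinct squarefree integers > 1, their product 19227 is not a perfect square, so √221 ∉ Q(√87). By the tower law [K:Q] = [Q(√87,√221):Q(√87)] · [Q(√87):Q] = 2 · 2 = 4.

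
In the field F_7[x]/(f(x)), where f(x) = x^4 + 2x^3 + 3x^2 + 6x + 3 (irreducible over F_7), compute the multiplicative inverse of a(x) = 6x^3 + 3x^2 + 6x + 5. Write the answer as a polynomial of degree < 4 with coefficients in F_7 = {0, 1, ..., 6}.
a(x)^(-1) ≡ 3x^3 + x^2 + 2x + 3 (mod f(x))

Since f is irreducible over F_7, F_7[x]/(f) is a field and a(x) ≠ 0 has an inverse. Apply the extended Euclidean algorithm to f(x) and a(x) in F_7[x]: f(x) = (6x + 2)·a(x) + (3x^2 + 6x);  a(x) = (2x + 4)·(3x^2 + 6x) + (3x + 5);  (3x^2 + 6x) = (x + 5)·(3x + 5) + (3). The last nonzero remainder is the constant 3 = gcd(f, a) in F_7. Back-substituting through the division chain expresses 3 = s(x)·a(x) + t(x)·f(x) with s(x) ≡ 2x^3 + 3x^2 + 6x + 2 (mod f), so (2x^3 + 3x^2 + 6x + 2)·a(x) ≡ 3 (mod f). Multiplying by 3^(-1) ≡ 5 in F_7 gives a(x)^(-1) ≡ 5·(2x^3 + 3x^2 + 6x + 2) ≡ 3x^3 + x^2 + 2x + 3 (mod f). Check: (6x^3 + 3x^2 + 6x + 5)·(3x^3 + x^2 + 2x + 3) = 4x^6 + x^5 + 5x^4 + 3x^3 + 5x^2 + 1 ≡ 1 (mod x^4 + 2x^3 + 3x^2 + 6x + 3).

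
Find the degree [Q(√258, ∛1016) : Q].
[Q(√258, ∛1016) : Q] = 6

Let L = Q(√258, ∛1016). Since Q(√258) ⊂ L and [Q(√258):Q] = 2, the tower law gives 2 | [L:Q]. Likewise Q(∛1016) ⊂ L with [Q(∛1016):Q] = 3 (because 1016 is not a perfect cube), so 3 | [L:Q]. As gcd(2,3) = 1, [L:Q] is divisible by 6. Conversely L is generated over Q by √258 and ∛1016, so [L:Q] ≤ 2·3 = 6. Therefore [Q(√258, ∛1016) : Q] = 6.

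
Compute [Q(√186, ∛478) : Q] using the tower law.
[Q(√186, ∛478) : Q] = 6

Let L = Q(√186, ∛478). Since Q(√186) ⊂ L and [Q(√186):Q] = 2, the tower law gives 2 | [L:Q]. Likewise Q(∛478) ⊂ L with [Q(∛478):Q] = 3 (because 478 is not a perfect cube), so 3 | [L:Q]. As gcd(2,3) = 1, [L:Q] is divisible by 6. Conversely L is generated over Q by √186 and ∛478, so [L:Q] ≤ 2·3 = 6. Therefore [Q(√186, ∛478) : Q] = 6.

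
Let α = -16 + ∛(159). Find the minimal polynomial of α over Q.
m_α(x) = x^3 + 48x^2 + 768x + 3937

Set β = α + 16 = ∛(159), so β^3 = 159. Then (α + 16)^3 - 159 = 0, i.e. α is a root of g(x) = (x + 16)^3 - 159 = x^3 + 48x^2 + 768x + 3937. Since g(x) = h(x + 16) where h(x) = x^3 - 159, and h is irreducible over Q (because 159 is not a perfect cube, so h has no rational root, and a monic cubic with no rational root is irreducible), g is also irreducible (irreducibility is preserved under the substitution x → x + 16). Hence m_α(x) = x^3 + 48x^2 + 768x + 3937.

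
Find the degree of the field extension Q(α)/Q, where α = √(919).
[Q(α):Q] = 2

[Q(α):Q] equals the degree of the minimal polynomial of α. Here α^2 = 919 and x^2 - 919 is irreducible (d = 919 is squarefree, ≠ 1, hence not a square), so deg(m_α) = 2. Thus [Q(α):Q] = 2.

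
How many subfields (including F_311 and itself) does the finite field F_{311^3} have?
F_{311^3} has 2 subfields

The subfields of F_{p^n} are exactly the fields F_{p^d} for d | n (each is the fixed field of the unique index-d subgroup of Gal(F_{p^n}/F_p) ≅ Z/nZ). The divisors of n = 3 are {1, 3}, giving 2 subfields: F_{311^1}, F_{311^3}.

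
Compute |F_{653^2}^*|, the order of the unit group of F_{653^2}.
|F_{653^2}^*| = 426408

F_{653^2} has 653^2 = 426409 elements; its multiplicative group consists of all nonzero elements, so |F_{653^2}^*| = 426409 - 1 = 426408. (It is cyclic since any finite subgroup of the multiplicative group of a field is cyclic.)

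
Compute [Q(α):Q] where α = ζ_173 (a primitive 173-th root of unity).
[Q(α):Q] = 172

The minimal polynomial of ζ_173 over Q is the 173-th cyclotomic polynomial Φ_173(x), which is irreducible over Q and has degree φ(173) = 172. Hence [Q(α):Q] = φ(173) = 172.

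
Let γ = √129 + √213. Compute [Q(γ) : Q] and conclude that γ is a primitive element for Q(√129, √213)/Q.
[Q(γ) : Q] = 4 (equivalently, Q(γ) = Q(√129, √213))

Obviously Q(γ) ⊆ Q(√129, √213), and [Q(√129, √213):Q] = 4 (since 129, 213 are distinct squarefree integers > 1 with 27477 not a perfect square). To show equality we compute the minimal polynomial of γ. From γ = √129 + √213: γ^2 = 129 + 2√(27477) + 213 = 342 + 2√(27477), so γ^2 - 342 = 2√(27477); squaring, (γ^2 - 342)^2 = 4·27477, i.e. γ^4 - 684γ^2 + 116964 - 109908 = 0, i.e. γ^4 - 684γ^2 + 7056 = 0. So γ is a root of x^4 - 684x^2 + 7056. This polynomial is irreducible over Q: it has no rational root (each ±√129 ± √213 is irrational), and any factorization into two quadratics over Q would force √(27477) ∈ Q (pairing opposite roots) or √129, √213 ∈ Q (other pairings), all impossible. Hence [Q(γ):Q] = 4 = [Q(√129, √213):Q], so Q(γ) = Q(√129, √213).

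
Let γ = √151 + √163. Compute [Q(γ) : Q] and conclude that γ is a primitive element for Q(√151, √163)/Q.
[Q(γ) : Q] = 4 (equivalently, Q(γ) = Q(√151, √163))

Obviously Q(γ) ⊆ Q(√151, √163), and [Q(√151, √163):Q] = 4 (since 151, 163 are distinct squarefree integers > 1 with 24613 not a perfect square). To show equality we compute the minimal polynomial of γ. From γ = √151 + √163: γ^2 = 151 + 2√(24613) + 163 = 314 + 2√(24613), so γ^2 - 314 = 2√(24613); squaring, (γ^2 - 314)^2 = 4·24613, i.e. γ^4 - 628γ^2 + 98596 - 98452 = 0, i.e. γ^4 - 628γ^2 + 144 = 0. So γ is a root of x^4 - 628x^2 + 144. This polynomial is irreducible over Q: it has no rational root (each ±√151 ± √163 is irrational), and any factorization into two quadratics over Q would force √(24613) ∈ Q (pairing opposite roots) or √151, √163 ∈ Q (other pairings), all impossible. Hence [Q(γ):Q] = 4 = [Q(√151, √163):Q], so Q(γ) = Q(√151, √163).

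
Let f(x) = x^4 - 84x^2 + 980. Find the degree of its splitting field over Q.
[K : Q] = 4

Solving the quadratic in x^2: x^2 = (84 ± √(84^2 - 4·980))/2 = (84 ± √3136)/2 = (84 ± 56)/2, giving x^2 = 70 or x^2 = 14. So f(x) = (x^2 - 70)(x^2 - 14) and the roots of f are ±√70, ±√14. Hence the splitting field is K = Q(√70, √14). Since 70 and 14 are distinct squarefree integers > 1, their product 980 is not a perfect square, so √14 ∉ Q(√70). By the tower law [K:Q] = [Q(√70,√14):Q(√70)] · [Q(√70):Q] = 2 · 2 = 4.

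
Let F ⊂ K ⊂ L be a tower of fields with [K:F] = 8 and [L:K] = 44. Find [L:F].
[L:F] = 352

The tower law says that for any tower of field extensions F ⊂ K ⊂ L with finite degrees, [L:F] = [L:K] · [K:F]. Here this gives [L:F] = 44 · 8 = 352.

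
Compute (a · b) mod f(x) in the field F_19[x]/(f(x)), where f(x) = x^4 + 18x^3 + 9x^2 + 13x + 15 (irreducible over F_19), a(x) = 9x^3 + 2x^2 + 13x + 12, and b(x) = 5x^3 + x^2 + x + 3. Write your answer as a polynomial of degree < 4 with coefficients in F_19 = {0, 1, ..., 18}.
a · b ≡ 6x^3 + 16x^2 + 9x + 2 (mod f(x))

Multiply in F_19[x]: a(x)·b(x) = (9x^3 + 2x^2 + 13x + 12)·(5x^3 + x^2 + x + 3) = 7x^6 + 7x^3 + 12x^2 + 13x + 17. This has degree ≥ 4, so divide by f(x) over F_19: 7x^6 + 7x^3 + 12x^2 + 13x + 17 = (7x^2 + 7x + 1)·(x^4 + 18x^3 + 9x^2 + 13x + 15) + (6x^3 + 16x^2 + 9x + 2). Hence a·b ≡ 6x^3 + 16x^2 + 9x + 2 (mod f). (F_19[x]/(f) is a field with 19^4 = 130321 elements since f is irreducible of degree 4.)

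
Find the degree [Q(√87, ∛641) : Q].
[Q(√87, ∛641) : Q] = 6

Let L = Q(√87, ∛641). Since Q(√87) ⊂ L and [Q(√87):Q] = 2, the tower law gives 2 | [L:Q]. Likewise Q(∛641) ⊂ L with [Q(∛641):Q] = 3 (because 641 is not a perfect cube), so 3 | [L:Q]. As gcd(2,3) = 1, [L:Q] is divisible by 6. Conversely L is generated over Q by √87 and ∛641, so [L:Q] ≤ 2·3 = 6. Therefore [Q(√87, ∛641) : Q] = 6.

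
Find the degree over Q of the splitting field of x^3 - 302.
[K : Q] = 6

The roots of x^3 - 302 are ∛302, ω∛302, ω^2∛302 where ω = e^(2πi/3) is a primitive cube root of unity, so K = Q(∛302, ω). Now [Q(∛302):Q] = 3 (since 302 is not a perfect cube, x^3 - 302 is irreducible) and [Q(ω):Q] = 2. Both 2 and 3 divide [K:Q], and [K:Q] ≤ 3·2 = 6, so [K:Q] = 6. (Equivalently: Q(∛302) ⊂ R but ω ∉ R, so [K : Q(∛302)] = 2.)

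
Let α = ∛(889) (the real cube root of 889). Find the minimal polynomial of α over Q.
m_α(x) = x^3 - 889

α satisfies α^3 = 889, so x^3 - 889 annihilates α. By the rational root test, a rational root p/q (in lowest terms) of x^3 - 889 would satisfy p^3 = 889 q^3, forcing q = 1 and p^3 = 889; but 889 is not a perfect cube, contradiction. A monic cubic over Q with no rational root is irreducible (any nontrivial factorization would include a linear factor). Hence x^3 - 889 is the minimal polynomial of α, and in particular [Q(α):Q] = 3.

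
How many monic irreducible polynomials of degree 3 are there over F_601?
There are 72360400 monic irreducible polynomials of degree 3 over F_601

Each element of F_{601^3} that lies in no proper subfield is a root of exactly one monic irreducible of degree 3 over F_601, and each such polynomial has 3 distinct roots in F_{601^3}. By Möbius inversion the count is N_601(3) = (1/3) Σ_{d|3} μ(3/d) · 601^d = (1/3)(μ(3)·601^1 + μ(1)·601^3) = 217081200/3 = 72360400.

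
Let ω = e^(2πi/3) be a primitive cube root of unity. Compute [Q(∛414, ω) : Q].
[Q(∛414, ω) : Q] = 6

[Q(∛414):Q] = 3 (min poly x^3 - 414, irreducible since 414 is not a perfect cube). [Q(ω):Q] = 2 (min poly x^2 + x + 1). Since Q(∛414) ⊂ R and ω ∉ R, we have ω ∉ Q(∛414), so x^2 + x + 1 remains irreducible over Q(∛414) and [Q(∛414, ω) : Q(∛414)] = 2. By the tower law, [Q(∛414, ω) : Q] = 3 · 2 = 6. (In fact Q(∛414, ω) is the splitting field of x^3 - 414 over Q.)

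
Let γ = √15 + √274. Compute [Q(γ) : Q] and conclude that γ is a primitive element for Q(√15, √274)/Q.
[Q(γ) : Q] = 4 (equivalently, Q(γ) = Q(√15, √274))

Obviously Q(γ) ⊆ Q(√15, √274), and [Q(√15, √274):Q] = 4 (since 15, 274 are distinct squarefree integers > 1 with 4110 not a perfect square). To show equality we compute the minimal polynomial of γ. From γ = √15 + √274: γ^2 = 15 + 2√(4110) + 274 = 289 + 2√(4110), so γ^2 - 289 = 2√(4110); squaring, (γ^2 - 289)^2 = 4·4110, i.e. γ^4 - 578γ^2 + 83521 - 16440 = 0, i.e. γ^4 - 578γ^2 + 67081 = 0. So γ is a root of x^4 - 578x^2 + 67081. This polynomial is irreducible over Q: it has no rational root (each ±√15 ± √274 is irrational), and any factorization into two quadratics over Q would force √(4110) ∈ Q (pairing opposite roots) or √15, √274 ∈ Q (other pairings), all impossible. Hence [Q(γ):Q] = 4 = [Q(√15, √274):Q], so Q(γ) = Q(√15, √274).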